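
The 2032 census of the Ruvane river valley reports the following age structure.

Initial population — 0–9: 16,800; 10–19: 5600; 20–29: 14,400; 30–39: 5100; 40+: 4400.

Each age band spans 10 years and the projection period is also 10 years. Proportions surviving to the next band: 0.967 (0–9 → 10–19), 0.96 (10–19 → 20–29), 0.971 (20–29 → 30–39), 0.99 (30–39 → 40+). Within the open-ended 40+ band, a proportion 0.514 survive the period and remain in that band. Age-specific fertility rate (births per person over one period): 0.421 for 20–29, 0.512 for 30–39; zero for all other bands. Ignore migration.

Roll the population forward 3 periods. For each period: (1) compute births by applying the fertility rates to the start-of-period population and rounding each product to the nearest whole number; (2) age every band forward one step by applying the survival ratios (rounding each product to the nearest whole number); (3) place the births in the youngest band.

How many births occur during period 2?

Period 1.
Births: 14400 × 0.421 = 6062, 5100 × 0.512 = 2611 → 8673
10–19: 16800 × 0.967 = 16246
20–29: 5600 × 0.96 = 5376
30–39: 14400 × 0.971 = 13982
40+: 5100 × 0.99 + 4400 × 0.514 = 5049 + 2262 = 7311
End of period: [8673, 16246, 5376, 13982, 7311]
Period 2.
Births: 5376 × 0.421 = 2263, 13982 × 0.512 = 7159 → 9422
10–19: 8673 × 0.967 = 8387
20–29: 16246 × 0.96 = 15596
30–39: 5376 × 0.971 = 5220
40+: 13982 × 0.99 + 7311 × 0.514 = 13842 + 3758 = 17600
End of period: [9422, 8387, 15596, 5220, 17600]

9422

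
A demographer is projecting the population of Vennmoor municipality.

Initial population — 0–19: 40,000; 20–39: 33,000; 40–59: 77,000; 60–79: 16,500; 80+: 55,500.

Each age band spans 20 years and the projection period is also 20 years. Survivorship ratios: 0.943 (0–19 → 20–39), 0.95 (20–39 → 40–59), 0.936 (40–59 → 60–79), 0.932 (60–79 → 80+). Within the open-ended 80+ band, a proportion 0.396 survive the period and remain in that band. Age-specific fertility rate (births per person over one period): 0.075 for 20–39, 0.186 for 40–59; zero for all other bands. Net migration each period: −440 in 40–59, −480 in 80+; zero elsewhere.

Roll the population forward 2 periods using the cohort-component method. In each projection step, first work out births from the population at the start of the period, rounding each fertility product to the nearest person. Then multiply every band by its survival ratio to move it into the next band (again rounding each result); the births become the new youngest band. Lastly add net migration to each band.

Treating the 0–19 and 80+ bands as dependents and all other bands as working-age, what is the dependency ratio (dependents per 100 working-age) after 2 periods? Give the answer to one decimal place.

112.1

Call the bands 1 to 5, youngest first.
Period 1:
Births: 33000 × 0.075 = 2475, 77000 × 0.186 = 14322 → total 16797
Band 2: 40000 × 0.943 = 37720
Band 3: 33000 × 0.95 = 31350
Band 4: 77000 × 0.936 = 72072
Band 5: 16500 × 0.932 + 55500 × 0.396 = 15378 + 21978 = 37356
Net migration: Band 3 − 440 → 30910; Band 5 − 480 → 36876
→ [16797, 37720, 30910, 72072, 36876]
Period 2:
Births: 37720 × 0.075 = 2829, 30910 × 0.186 = 5749 → total 8578
Band 2: 16797 × 0.943 = 15840
Band 3: 37720 × 0.95 = 35834
Band 4: 30910 × 0.936 = 28932
Band 5: 72072 × 0.932 + 36876 × 0.396 = 67171 + 14603 = 81774
Net migration: Band 3 − 440 → 35394; Band 5 − 480 → 81294
→ [8578, 15840, 35394, 28932, 81294]
Dependents (band 0–19 + band 80+) = 8578 + 81294 = 89872; working-age = 80166; ratio = 89872/80166 × 100 = 112.1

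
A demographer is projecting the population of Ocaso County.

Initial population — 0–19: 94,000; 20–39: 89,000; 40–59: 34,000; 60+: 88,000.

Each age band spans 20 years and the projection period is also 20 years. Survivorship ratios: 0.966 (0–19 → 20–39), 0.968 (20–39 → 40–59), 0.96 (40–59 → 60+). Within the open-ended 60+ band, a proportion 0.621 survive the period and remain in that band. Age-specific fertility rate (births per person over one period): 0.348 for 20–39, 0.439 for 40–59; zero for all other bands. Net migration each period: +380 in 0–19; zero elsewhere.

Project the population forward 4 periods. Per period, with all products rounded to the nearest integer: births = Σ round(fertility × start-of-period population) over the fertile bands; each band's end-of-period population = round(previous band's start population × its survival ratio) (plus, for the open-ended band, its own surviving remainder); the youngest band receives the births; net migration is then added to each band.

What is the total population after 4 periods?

307525

(Groups numbered youngest = 1 to oldest = 4.)
[period 1]
Births: 89000 × 0.348 = 30972, 34000 × 0.439 = 14926 → total 45898
Group 2: 94000 × 0.966 = 90804
Group 3: 89000 × 0.968 = 86152
Group 4: 34000 × 0.96 + 88000 × 0.621 = 32640 + 54648 = 87288
Net migration: Group 1 + 380 → 46278
Population now: 0–19=46278, 20–39=90804, 40–59=86152, 60+=87288
[period 2]
Births: 90804 × 0.348 = 31600, 86152 × 0.439 = 37821 → total 69421
Group 2: 46278 × 0.966 = 44705
Group 3: 90804 × 0.968 = 87898
Group 4: 86152 × 0.96 + 87288 × 0.621 = 82706 + 54206 = 136912
Net migration: Group 1 + 380 → 69801
Population now: 0–19=69801, 20–39=44705, 40–59=87898, 60+=136912
[period 3]
Births: 44705 × 0.348 = 15557, 87898 × 0.439 = 38587 → total 54144
Group 2: 69801 × 0.966 = 67428
Group 3: 44705 × 0.968 = 43274
Group 4: 87898 × 0.96 + 136912 × 0.621 = 84382 + 85022 = 169404
Net migration: Group 1 + 380 → 54524
Population now: 0–19=54524, 20–39=67428, 40–59=43274, 60+=169404
[period 4]
Births: 67428 × 0.348 = 23465, 43274 × 0.439 = 18997 → total 42462
Group 2: 54524 × 0.966 = 52670
Group 3: 67428 × 0.968 = 65270
Group 4: 43274 × 0.96 + 169404 × 0.621 = 41543 + 105200 = 146743
Net migration: Group 1 + 380 → 42842
Population now: 0–19=42842, 20–39=52670, 40–59=65270, 60+=146743
Total after period 4: 42842 + 52670 + 65270 + 146743 = 307525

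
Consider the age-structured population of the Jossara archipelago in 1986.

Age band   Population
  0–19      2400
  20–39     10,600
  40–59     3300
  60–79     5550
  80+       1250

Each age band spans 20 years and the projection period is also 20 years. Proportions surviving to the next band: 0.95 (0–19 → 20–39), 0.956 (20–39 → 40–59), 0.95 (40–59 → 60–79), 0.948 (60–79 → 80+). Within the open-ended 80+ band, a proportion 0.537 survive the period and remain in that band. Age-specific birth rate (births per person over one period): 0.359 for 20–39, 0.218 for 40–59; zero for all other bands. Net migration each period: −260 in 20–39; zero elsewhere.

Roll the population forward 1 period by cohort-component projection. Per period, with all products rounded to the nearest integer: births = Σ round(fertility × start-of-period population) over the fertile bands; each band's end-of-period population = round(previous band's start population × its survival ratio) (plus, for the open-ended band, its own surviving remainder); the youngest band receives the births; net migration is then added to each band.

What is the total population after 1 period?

25745

Let group 1 be 0–19 through group 5 = 80+.
— Period 1 —
Births: 10600 × 0.359 = 3805, 3300 × 0.218 = 719 → 4524
Group 2: 2400 × 0.95 = 2280
Group 3: 10600 × 0.956 = 10134
Group 4: 3300 × 0.95 = 3135
Group 5: 5550 × 0.948 + 1250 × 0.537 = 5261 + 671 = 5932
Net migration: Group 2 − 260 → 2020
Population now: 0–19=4524, 20–39=2020, 40–59=10134, 60–79=3135, 80+=5932
Total after period 1: 4524 + 2020 + 10134 + 3135 + 5932 = 25745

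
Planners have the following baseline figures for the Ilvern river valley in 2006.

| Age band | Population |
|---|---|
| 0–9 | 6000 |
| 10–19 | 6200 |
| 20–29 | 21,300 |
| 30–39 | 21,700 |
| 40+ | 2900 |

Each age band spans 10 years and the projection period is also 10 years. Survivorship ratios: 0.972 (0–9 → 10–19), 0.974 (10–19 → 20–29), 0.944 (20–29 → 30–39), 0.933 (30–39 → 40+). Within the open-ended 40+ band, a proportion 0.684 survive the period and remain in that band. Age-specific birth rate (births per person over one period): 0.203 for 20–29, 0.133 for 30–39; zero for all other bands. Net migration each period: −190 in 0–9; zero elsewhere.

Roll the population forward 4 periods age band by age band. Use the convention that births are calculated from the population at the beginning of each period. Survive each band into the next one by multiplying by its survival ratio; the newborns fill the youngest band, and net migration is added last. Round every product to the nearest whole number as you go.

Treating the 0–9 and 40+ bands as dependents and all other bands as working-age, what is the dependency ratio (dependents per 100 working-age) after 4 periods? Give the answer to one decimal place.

230.4

Period 1.
Births: 21300 × 0.203 = 4324  |  21700 × 0.133 = 2886 → total 7210
10–19: 6000 × 0.972 = 5832
20–29: 6200 × 0.974 = 6039
30–39: 21300 × 0.944 = 20107
40+: 21700 × 0.933 + 2900 × 0.684 = 20246 + 1984 = 22230
Net migration: 0–9 − 190 → 7020
Population now: 0–9=7020, 10–19=5832, 20–29=6039, 30–39=20107, 40+=22230
Period 2.
Births: 6039 × 0.203 = 1226  |  20107 × 0.133 = 2674 → total 3900
10–19: 7020 × 0.972 = 6823
20–29: 5832 × 0.974 = 5680
30–39: 6039 × 0.944 = 5701
40+: 20107 × 0.933 + 22230 × 0.684 = 18760 + 15205 = 33965
Net migration: 0–9 − 190 → 3710
Population now: 0–9=3710, 10–19=6823, 20–29=5680, 30–39=5701, 40+=33965
Period 3.
Births: 5680 × 0.203 = 1153  |  5701 × 0.133 = 758 → total 1911
10–19: 3710 × 0.972 = 3606
20–29: 6823 × 0.974 = 6646
30–39: 5680 × 0.944 = 5362
40+: 5701 × 0.933 + 33965 × 0.684 = 5319 + 23232 = 28551
Net migration: 0–9 − 190 → 1721
Population now: 0–9=1721, 10–19=3606, 20–29=6646, 30–39=5362, 40+=28551
Period 4.
Births: 6646 × 0.203 = 1349  |  5362 × 0.133 = 713 → total 2062
10–19: 1721 × 0.972 = 1673
20–29: 3606 × 0.974 = 3512
30–39: 6646 × 0.944 = 6274
40+: 5362 × 0.933 + 28551 × 0.684 = 5003 + 19529 = 24532
Net migration: 0–9 − 190 → 1872
Population now: 0–9=1872, 10–19=1673, 20–29=3512, 30–39=6274, 40+=24532
Dependents (band 0–9 + band 40+) = 1872 + 24532 = 26404; working-age = 11459; ratio = 26404/11459 × 100 = 230.4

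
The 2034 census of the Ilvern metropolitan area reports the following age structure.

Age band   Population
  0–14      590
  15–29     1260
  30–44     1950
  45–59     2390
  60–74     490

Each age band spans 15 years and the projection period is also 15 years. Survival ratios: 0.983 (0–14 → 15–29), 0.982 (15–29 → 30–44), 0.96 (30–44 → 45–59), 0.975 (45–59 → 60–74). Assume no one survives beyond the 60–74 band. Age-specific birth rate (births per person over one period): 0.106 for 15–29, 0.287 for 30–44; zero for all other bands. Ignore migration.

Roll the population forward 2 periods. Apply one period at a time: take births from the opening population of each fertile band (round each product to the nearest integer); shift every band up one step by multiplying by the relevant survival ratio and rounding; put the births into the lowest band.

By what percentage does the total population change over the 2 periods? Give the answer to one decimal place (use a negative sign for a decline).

-29.9

Let band 1 be 0–14 through band 5 = 60–74.
Period 1:
Births: 1260 × 0.106 = 134 ; 1950 × 0.287 = 560 → 694
Band 2: 590 × 0.983 = 580
Band 3: 1260 × 0.982 = 1237
Band 4: 1950 × 0.96 = 1872
Band 5: 2390 × 0.975 = 2330
→ [694, 580, 1237, 1872, 2330]
Period 2:
Births: 580 × 0.106 = 61 ; 1237 × 0.287 = 355 → 416
Band 2: 694 × 0.983 = 682
Band 3: 580 × 0.982 = 570
Band 4: 1237 × 0.96 = 1188
Band 5: 1872 × 0.975 = 1825
→ [416, 682, 570, 1188, 1825]
Total: 6680 → 4681; change = -1999; percentage change = -29.9%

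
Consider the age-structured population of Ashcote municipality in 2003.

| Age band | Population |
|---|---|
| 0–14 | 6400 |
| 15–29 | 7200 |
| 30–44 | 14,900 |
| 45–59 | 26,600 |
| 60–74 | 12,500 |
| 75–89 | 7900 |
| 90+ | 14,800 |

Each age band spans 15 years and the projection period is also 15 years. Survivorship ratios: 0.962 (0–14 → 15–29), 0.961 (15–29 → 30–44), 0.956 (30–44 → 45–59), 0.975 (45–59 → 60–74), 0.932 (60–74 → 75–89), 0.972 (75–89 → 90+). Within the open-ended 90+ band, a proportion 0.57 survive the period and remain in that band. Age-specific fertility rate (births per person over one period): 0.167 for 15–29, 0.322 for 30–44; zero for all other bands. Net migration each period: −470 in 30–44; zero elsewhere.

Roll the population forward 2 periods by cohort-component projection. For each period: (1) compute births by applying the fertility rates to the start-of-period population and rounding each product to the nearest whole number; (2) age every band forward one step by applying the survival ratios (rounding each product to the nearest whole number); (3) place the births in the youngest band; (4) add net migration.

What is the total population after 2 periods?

79058

Let band 1 be 0–14 through band 7 = 90+.
[period 1]
Births: 7200 * 0.167 = 1202  |  14900 * 0.322 = 4798 → 6000
Band 2: 6400 * 0.962 = 6157
Band 3: 7200 * 0.961 = 6919
Band 4: 14900 * 0.956 = 14244
Band 5: 26600 * 0.975 = 25935
Band 6: 12500 * 0.932 = 11650
Band 7: 7900 * 0.972 + 14800 * 0.57 = 7679 + 8436 = 16115
Net migration: Band 3 − 470 → 6449
Population now: 0–14=6000, 15–29=6157, 30–44=6449, 45–59=14244, 60–74=25935, 75–89=11650, 90+=16115
[period 2]
Births: 6157 * 0.167 = 1028  |  6449 * 0.322 = 2077 → 3105
Band 2: 6000 * 0.962 = 5772
Band 3: 6157 * 0.961 = 5917
Band 4: 6449 * 0.956 = 6165
Band 5: 14244 * 0.975 = 13888
Band 6: 25935 * 0.932 = 24171
Band 7: 11650 * 0.972 + 16115 * 0.57 = 11324 + 9186 = 20510
Net migration: Band 3 − 470 → 5447
Population now: 0–14=3105, 15–29=5772, 30–44=5447, 45–59=6165, 60–74=13888, 75–89=24171, 90+=20510
Total after period 2: 3105 + 5772 + 5447 + 6165 + 13888 + 24171 + 20510 = 79058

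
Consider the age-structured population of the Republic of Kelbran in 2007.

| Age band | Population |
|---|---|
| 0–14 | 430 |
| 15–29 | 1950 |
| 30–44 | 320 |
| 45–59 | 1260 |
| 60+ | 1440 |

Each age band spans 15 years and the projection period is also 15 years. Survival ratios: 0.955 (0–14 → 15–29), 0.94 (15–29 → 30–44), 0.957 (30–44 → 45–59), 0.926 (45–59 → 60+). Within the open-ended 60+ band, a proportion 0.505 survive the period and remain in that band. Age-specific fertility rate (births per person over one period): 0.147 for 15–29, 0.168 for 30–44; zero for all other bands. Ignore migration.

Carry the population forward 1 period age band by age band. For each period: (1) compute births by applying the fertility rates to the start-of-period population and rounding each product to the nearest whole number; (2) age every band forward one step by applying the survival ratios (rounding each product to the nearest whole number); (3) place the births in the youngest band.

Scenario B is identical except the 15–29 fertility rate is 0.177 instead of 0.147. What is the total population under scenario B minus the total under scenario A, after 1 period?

(Groups numbered youngest = 1 to oldest = 5.)
Period 1:
Births: 1950 * 0.147 = 287  |  320 * 0.168 = 54 → total 341
Group 2: 430 * 0.955 = 411
Group 3: 1950 * 0.94 = 1833
Group 4: 320 * 0.957 = 306
Group 5: 1260 * 0.926 + 1440 * 0.505 = 1167 + 727 = 1894
Population now: 0–14=341, 15–29=411, 30–44=1833, 45–59=306, 60+=1894
Scenario A total after 1 period: 4785
Scenario B projection —
Period 1:
Births: 1950 * 0.177 = 345  |  320 * 0.168 = 54 → total 399
Group 2: 430 * 0.955 = 411
Group 3: 1950 * 0.94 = 1833
Group 4: 320 * 0.957 = 306
Group 5: 1260 * 0.926 + 1440 * 0.505 = 1167 + 727 = 1894
Population now: 0–14=399, 15–29=411, 30–44=1833, 45–59=306, 60+=1894
Scenario B total after 1 period: 4843
Difference B − A = 4843 − 4785 = 58

58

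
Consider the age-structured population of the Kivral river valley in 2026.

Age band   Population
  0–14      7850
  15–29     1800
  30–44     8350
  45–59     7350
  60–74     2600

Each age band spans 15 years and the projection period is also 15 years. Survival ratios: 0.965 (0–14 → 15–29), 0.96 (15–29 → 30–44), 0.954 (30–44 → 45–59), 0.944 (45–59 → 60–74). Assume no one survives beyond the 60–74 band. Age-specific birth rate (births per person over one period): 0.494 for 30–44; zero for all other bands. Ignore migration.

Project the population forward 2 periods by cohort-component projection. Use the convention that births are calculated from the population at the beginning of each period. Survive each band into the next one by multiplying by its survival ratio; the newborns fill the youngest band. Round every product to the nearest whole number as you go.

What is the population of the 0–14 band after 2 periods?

854

Call the groups 1 to 5, youngest first.
After projecting period 1:
Births: 8350 × 0.494 = 4125
Group 2: 7850 × 0.965 = 7575
Group 3: 1800 × 0.96 = 1728
Group 4: 8350 × 0.954 = 7966
Group 5: 7350 × 0.944 = 6938
Giving 4125 / 7575 / 1728 / 7966 / 6938.
After projecting period 2:
Births: 1728 × 0.494 = 854
Group 2: 4125 × 0.965 = 3981
Group 3: 7575 × 0.96 = 7272
Group 4: 1728 × 0.954 = 1649
Group 5: 7966 × 0.944 = 7520
Giving 854 / 3981 / 7272 / 1649 / 7520.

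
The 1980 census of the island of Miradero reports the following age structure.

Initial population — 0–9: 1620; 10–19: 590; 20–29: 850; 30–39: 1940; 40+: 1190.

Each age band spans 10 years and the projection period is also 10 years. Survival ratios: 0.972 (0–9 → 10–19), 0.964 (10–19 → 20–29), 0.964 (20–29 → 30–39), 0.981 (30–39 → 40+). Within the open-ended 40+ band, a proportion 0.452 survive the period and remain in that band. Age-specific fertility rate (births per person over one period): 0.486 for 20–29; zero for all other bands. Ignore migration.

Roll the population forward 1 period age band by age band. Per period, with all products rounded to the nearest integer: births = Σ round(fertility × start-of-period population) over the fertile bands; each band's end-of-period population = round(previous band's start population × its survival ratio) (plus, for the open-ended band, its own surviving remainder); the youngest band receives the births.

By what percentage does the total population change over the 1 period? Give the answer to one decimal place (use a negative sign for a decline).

Period 1.
Births: 850 × 0.486 = 413
10–19: 1620 × 0.972 = 1575
20–29: 590 × 0.964 = 569
30–39: 850 × 0.964 = 819
40+: 1940 × 0.981 + 1190 × 0.452 = 1903 + 538 = 2441
→ [413, 1575, 569, 819, 2441]
Total: 6190 → 5817; change = -373; percentage change = -6.0%

-6.0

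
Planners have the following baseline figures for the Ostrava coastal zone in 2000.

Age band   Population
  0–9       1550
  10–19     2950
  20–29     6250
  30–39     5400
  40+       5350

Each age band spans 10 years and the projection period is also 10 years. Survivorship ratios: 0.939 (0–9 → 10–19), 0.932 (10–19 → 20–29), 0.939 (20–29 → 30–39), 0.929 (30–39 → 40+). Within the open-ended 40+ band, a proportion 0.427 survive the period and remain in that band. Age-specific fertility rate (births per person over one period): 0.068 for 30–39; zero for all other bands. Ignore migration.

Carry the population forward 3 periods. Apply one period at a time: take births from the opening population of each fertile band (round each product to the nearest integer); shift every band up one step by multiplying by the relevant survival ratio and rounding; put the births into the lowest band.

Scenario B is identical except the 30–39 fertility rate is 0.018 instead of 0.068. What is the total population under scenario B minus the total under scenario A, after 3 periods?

-642

Let band 1 be 0–9 through band 5 = 40+.
Period 1.
Births: 5400 * 0.068 = 367
Band 2: 1550 * 0.939 = 1455
Band 3: 2950 * 0.932 = 2749
Band 4: 6250 * 0.939 = 5869
Band 5: 5400 * 0.929 + 5350 * 0.427 = 5017 + 2284 = 7301
End of period: [367, 1455, 2749, 5869, 7301]
Period 2.
Births: 5869 * 0.068 = 399
Band 2: 367 * 0.939 = 345
Band 3: 1455 * 0.932 = 1356
Band 4: 2749 * 0.939 = 2581
Band 5: 5869 * 0.929 + 7301 * 0.427 = 5452 + 3118 = 8570
End of period: [399, 345, 1356, 2581, 8570]
Period 3.
Births: 2581 * 0.068 = 176
Band 2: 399 * 0.939 = 375
Band 3: 345 * 0.932 = 322
Band 4: 1356 * 0.939 = 1273
Band 5: 2581 * 0.929 + 8570 * 0.427 = 2398 + 3659 = 6057
End of period: [176, 375, 322, 1273, 6057]
Scenario A total after 3 periods: 8203
Scenario B projection —
Period 1.
Births: 5400 * 0.018 = 97
Band 2: 1550 * 0.939 = 1455
Band 3: 2950 * 0.932 = 2749
Band 4: 6250 * 0.939 = 5869
Band 5: 5400 * 0.929 + 5350 * 0.427 = 5017 + 2284 = 7301
End of period: [97, 1455, 2749, 5869, 7301]
Period 2.
Births: 5869 * 0.018 = 106
Band 2: 97 * 0.939 = 91
Band 3: 1455 * 0.932 = 1356
Band 4: 2749 * 0.939 = 2581
Band 5: 5869 * 0.929 + 7301 * 0.427 = 5452 + 3118 = 8570
End of period: [106, 91, 1356, 2581, 8570]
Period 3.
Births: 2581 * 0.018 = 46
Band 2: 106 * 0.939 = 100
Band 3: 91 * 0.932 = 85
Band 4: 1356 * 0.939 = 1273
Band 5: 2581 * 0.929 + 8570 * 0.427 = 2398 + 3659 = 6057
End of period: [46, 100, 85, 1273, 6057]
Scenario B total after 3 periods: 7561
Difference B − A = 7561 − 8203 = -642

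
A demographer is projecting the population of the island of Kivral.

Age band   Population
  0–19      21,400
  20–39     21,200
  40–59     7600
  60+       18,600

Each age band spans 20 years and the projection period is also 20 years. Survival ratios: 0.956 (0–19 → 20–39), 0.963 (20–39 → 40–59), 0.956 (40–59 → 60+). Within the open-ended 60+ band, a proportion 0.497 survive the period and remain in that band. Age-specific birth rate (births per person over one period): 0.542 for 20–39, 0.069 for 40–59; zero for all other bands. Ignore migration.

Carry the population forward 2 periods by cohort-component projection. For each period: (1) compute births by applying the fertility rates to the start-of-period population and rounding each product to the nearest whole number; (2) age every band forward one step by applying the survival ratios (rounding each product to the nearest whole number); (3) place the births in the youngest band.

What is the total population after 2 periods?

71406

Numbering the groups 1..4 from youngest to oldest:
After projecting period 1:
Births: 21200 * 0.542 = 11490 ; 7600 * 0.069 = 524 — total 12014
Group 2: 21400 * 0.956 = 20458
Group 3: 21200 * 0.963 = 20416
Group 4: 7600 * 0.956 + 18600 * 0.497 = 7266 + 9244 = 16510
Population now: 0–19=12014, 20–39=20458, 40–59=20416, 60+=16510
After projecting period 2:
Births: 20458 * 0.542 = 11088 ; 20416 * 0.069 = 1409 — total 12497
Group 2: 12014 * 0.956 = 11485
Group 3: 20458 * 0.963 = 19701
Group 4: 20416 * 0.956 + 16510 * 0.497 = 19518 + 8205 = 27723
Population now: 0–19=12497, 20–39=11485, 40–59=19701, 60+=27723
Total after period 2: 12497 + 11485 + 19701 + 27723 = 71406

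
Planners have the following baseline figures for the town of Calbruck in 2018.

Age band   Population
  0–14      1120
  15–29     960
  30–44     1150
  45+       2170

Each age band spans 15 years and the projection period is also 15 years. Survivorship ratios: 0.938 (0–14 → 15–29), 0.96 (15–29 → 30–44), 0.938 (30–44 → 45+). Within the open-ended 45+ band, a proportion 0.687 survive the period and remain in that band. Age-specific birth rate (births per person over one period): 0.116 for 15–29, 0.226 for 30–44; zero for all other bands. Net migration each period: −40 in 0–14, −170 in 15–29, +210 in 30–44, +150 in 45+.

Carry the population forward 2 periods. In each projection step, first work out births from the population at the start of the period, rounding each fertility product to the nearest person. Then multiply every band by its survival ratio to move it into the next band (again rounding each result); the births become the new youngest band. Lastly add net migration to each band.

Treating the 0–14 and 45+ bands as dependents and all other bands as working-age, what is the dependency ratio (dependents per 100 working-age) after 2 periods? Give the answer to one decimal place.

284.2

Numbering the bands 1..4 from youngest to oldest:
After projecting period 1:
Births: 960 × 0.116 = 111 ; 1150 × 0.226 = 260 → 371
Band 2: 1120 × 0.938 = 1051
Band 3: 960 × 0.96 = 922
Band 4: 1150 × 0.938 + 2170 × 0.687 = 1079 + 1491 = 2570
Net migration: Band 1 − 40 → 331; Band 2 − 170 → 881; Band 3 + 210 → 1132; Band 4 + 150 → 2720
Giving 331 / 881 / 1132 / 2720.
After projecting period 2:
Births: 881 × 0.116 = 102 ; 1132 × 0.226 = 256 → 358
Band 2: 331 × 0.938 = 310
Band 3: 881 × 0.96 = 846
Band 4: 1132 × 0.938 + 2720 × 0.687 = 1062 + 1869 = 2931
Net migration: Band 1 − 40 → 318; Band 2 − 170 → 140; Band 3 + 210 → 1056; Band 4 + 150 → 3081
Giving 318 / 140 / 1056 / 3081.
Dependents (band 0–14 + band 45+) = 318 + 3081 = 3399; working-age = 1196; ratio = 3399/1196 × 100 = 284.2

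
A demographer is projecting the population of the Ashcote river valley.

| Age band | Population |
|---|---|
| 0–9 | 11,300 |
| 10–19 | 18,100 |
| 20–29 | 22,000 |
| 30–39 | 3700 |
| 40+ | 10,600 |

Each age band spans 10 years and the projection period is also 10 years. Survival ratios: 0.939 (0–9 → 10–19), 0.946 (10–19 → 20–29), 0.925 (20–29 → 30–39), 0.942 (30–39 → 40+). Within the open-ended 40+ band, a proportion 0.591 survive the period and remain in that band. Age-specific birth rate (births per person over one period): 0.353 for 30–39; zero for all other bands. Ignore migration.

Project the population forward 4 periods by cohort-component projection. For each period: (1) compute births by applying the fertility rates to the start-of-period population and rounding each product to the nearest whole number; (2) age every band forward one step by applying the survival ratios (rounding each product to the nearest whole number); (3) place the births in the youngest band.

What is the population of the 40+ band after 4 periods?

26272

Numbering the groups 1..5 from youngest to oldest:
Period 1.
Births: 3700 * 0.353 = 1306
Group 2: 11300 * 0.939 = 10611
Group 3: 18100 * 0.946 = 17123
Group 4: 22000 * 0.925 = 20350
Group 5: 3700 * 0.942 + 10600 * 0.591 = 3485 + 6265 = 9750
Population now: 0–9=1306, 10–19=10611, 20–29=17123, 30–39=20350, 40+=9750
Period 2.
Births: 20350 * 0.353 = 7184
Group 2: 1306 * 0.939 = 1226
Group 3: 10611 * 0.946 = 10038
Group 4: 17123 * 0.925 = 15839
Group 5: 20350 * 0.942 + 9750 * 0.591 = 19170 + 5762 = 24932
Population now: 0–9=7184, 10–19=1226, 20–29=10038, 30–39=15839, 40+=24932
Period 3.
Births: 15839 * 0.353 = 5591
Group 2: 7184 * 0.939 = 6746
Group 3: 1226 * 0.946 = 1160
Group 4: 10038 * 0.925 = 9285
Group 5: 15839 * 0.942 + 24932 * 0.591 = 14920 + 14735 = 29655
Population now: 0–9=5591, 10–19=6746, 20–29=1160, 30–39=9285, 40+=29655
Period 4.
Births: 9285 * 0.353 = 3278
Group 2: 5591 * 0.939 = 5250
Group 3: 6746 * 0.946 = 6382
Group 4: 1160 * 0.925 = 1073
Group 5: 9285 * 0.942 + 29655 * 0.591 = 8746 + 17526 = 26272
Population now: 0–9=3278, 10–19=5250, 20–29=6382, 30–39=1073, 40+=26272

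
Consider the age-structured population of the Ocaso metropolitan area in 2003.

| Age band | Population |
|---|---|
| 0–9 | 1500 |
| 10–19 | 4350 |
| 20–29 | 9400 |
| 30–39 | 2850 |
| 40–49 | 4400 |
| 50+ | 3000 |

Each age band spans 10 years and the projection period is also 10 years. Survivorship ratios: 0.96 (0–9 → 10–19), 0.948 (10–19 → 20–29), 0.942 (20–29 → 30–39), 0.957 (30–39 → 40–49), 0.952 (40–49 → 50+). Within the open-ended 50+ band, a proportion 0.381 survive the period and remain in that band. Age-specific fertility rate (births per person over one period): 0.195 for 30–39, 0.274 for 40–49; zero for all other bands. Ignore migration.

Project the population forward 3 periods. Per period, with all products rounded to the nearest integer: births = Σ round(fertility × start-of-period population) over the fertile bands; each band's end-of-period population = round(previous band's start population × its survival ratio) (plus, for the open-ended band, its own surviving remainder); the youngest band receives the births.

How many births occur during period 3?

After projecting period 1:
Births: 2850 * 0.195 = 556 ; 4400 * 0.274 = 1206 ⇒ total 1762
10–19: 1500 * 0.96 = 1440
20–29: 4350 * 0.948 = 4124
30–39: 9400 * 0.942 = 8855
40–49: 2850 * 0.957 = 2727
50+: 4400 * 0.952 + 3000 * 0.381 = 4189 + 1143 = 5332
Giving 1762 / 1440 / 4124 / 8855 / 2727 / 5332.
After projecting period 2:
Births: 8855 * 0.195 = 1727 ; 2727 * 0.274 = 747 ⇒ total 2474
10–19: 1762 * 0.96 = 1692
20–29: 1440 * 0.948 = 1365
30–39: 4124 * 0.942 = 3885
40–49: 8855 * 0.957 = 8474
50+: 2727 * 0.952 + 5332 * 0.381 = 2596 + 2031 = 4627
Giving 2474 / 1692 / 1365 / 3885 / 8474 / 4627.
After projecting period 3:
Births: 3885 * 0.195 = 758 ; 8474 * 0.274 = 2322 ⇒ total 3080
10–19: 2474 * 0.96 = 2375
20–29: 1692 * 0.948 = 1604
30–39: 1365 * 0.942 = 1286
40–49: 3885 * 0.957 = 3718
50+: 8474 * 0.952 + 4627 * 0.381 = 8067 + 1763 = 9830
Giving 3080 / 2375 / 1604 / 1286 / 3718 / 9830.

3080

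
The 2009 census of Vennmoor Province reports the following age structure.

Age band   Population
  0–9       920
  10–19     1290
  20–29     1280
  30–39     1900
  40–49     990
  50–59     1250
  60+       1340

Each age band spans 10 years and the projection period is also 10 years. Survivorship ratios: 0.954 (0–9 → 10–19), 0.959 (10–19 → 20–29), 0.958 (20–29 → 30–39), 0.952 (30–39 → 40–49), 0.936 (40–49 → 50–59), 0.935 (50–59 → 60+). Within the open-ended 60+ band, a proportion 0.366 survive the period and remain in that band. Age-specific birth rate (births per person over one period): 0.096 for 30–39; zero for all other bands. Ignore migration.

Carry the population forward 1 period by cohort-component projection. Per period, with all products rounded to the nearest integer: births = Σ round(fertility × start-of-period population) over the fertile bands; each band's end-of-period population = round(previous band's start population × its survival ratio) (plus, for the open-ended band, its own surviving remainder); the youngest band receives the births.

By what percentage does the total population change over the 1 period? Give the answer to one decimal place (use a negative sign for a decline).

-11.7

Numbering the bands 1..7 from youngest to oldest:
After projecting period 1:
Births: 1900 × 0.096 = 182
Band 2: 920 × 0.954 = 878
Band 3: 1290 × 0.959 = 1237
Band 4: 1280 × 0.958 = 1226
Band 5: 1900 × 0.952 = 1809
Band 6: 990 × 0.936 = 927
Band 7: 1250 × 0.935 + 1340 × 0.366 = 1169 + 490 = 1659
End of period: [182, 878, 1237, 1226, 1809, 927, 1659]
Total: 8970 → 7918; change = -1052; percentage change = -11.7%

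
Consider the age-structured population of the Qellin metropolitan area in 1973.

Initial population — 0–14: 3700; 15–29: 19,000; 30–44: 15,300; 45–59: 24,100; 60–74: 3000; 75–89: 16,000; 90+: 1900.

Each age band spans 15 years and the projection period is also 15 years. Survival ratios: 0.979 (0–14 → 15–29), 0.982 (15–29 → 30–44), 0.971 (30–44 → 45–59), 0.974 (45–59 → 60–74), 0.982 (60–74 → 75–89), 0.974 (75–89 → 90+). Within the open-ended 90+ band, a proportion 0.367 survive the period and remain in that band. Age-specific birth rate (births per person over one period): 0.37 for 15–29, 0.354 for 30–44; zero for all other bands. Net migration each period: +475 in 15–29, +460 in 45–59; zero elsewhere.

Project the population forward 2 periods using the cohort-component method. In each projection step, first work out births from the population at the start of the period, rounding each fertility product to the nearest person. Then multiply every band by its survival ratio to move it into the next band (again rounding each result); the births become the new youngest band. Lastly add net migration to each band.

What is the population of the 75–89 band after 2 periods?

23050

[period 1]
Births: 19000 × 0.37 = 7030 ; 15300 × 0.354 = 5416 — total 12446
15–29: 3700 × 0.979 = 3622
30–44: 19000 × 0.982 = 18658
45–59: 15300 × 0.971 = 14856
60–74: 24100 × 0.974 = 23473
75–89: 3000 × 0.982 = 2946
90+: 16000 × 0.974 + 1900 × 0.367 = 15584 + 697 = 16281
Net migration: 15–29 + 475 → 4097; 45–59 + 460 → 15316
→ [12446, 4097, 18658, 15316, 23473, 2946, 16281]
[period 2]
Births: 4097 × 0.37 = 1516 ; 18658 × 0.354 = 6605 — total 8121
15–29: 12446 × 0.979 = 12185
30–44: 4097 × 0.982 = 4023
45–59: 18658 × 0.971 = 18117
60–74: 15316 × 0.974 = 14918
75–89: 23473 × 0.982 = 23050
90+: 2946 × 0.974 + 16281 × 0.367 = 2869 + 5975 = 8844
Net migration: 15–29 + 475 → 12660; 45–59 + 460 → 18577
→ [8121, 12660, 4023, 18577, 14918, 23050, 8844]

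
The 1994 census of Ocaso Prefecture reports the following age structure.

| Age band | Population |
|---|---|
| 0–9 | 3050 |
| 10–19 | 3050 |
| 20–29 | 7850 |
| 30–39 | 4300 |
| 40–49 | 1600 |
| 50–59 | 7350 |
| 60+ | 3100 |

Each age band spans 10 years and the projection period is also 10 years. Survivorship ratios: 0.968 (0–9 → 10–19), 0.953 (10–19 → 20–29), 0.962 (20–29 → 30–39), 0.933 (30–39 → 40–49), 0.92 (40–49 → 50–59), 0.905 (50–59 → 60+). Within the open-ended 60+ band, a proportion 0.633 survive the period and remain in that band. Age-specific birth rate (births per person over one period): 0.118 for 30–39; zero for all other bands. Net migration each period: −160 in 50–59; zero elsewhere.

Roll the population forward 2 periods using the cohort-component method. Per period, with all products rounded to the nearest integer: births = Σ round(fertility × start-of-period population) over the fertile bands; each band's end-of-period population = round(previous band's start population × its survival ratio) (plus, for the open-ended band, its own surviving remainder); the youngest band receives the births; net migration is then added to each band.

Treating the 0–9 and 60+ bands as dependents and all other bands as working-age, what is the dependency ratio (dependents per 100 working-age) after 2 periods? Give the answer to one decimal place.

45.2

Call the groups 1 to 7, youngest first.
Period 1:
Births: 4300 × 0.118 = 507
Group 2: 3050 × 0.968 = 2952
Group 3: 3050 × 0.953 = 2907
Group 4: 7850 × 0.962 = 7552
Group 5: 4300 × 0.933 = 4012
Group 6: 1600 × 0.92 = 1472
Group 7: 7350 × 0.905 + 3100 × 0.633 = 6652 + 1962 = 8614
Net migration: Group 6 − 160 → 1312
→ [507, 2952, 2907, 7552, 4012, 1312, 8614]
Period 2:
Births: 7552 × 0.118 = 891
Group 2: 507 × 0.968 = 491
Group 3: 2952 × 0.953 = 2813
Group 4: 2907 × 0.962 = 2797
Group 5: 7552 × 0.933 = 7046
Group 6: 4012 × 0.92 = 3691
Group 7: 1312 × 0.905 + 8614 × 0.633 = 1187 + 5453 = 6640
Net migration: Group 6 − 160 → 3531
→ [891, 491, 2813, 2797, 7046, 3531, 6640]
Dependents (band 0–9 + band 60+) = 891 + 6640 = 7531; working-age = 16678; ratio = 7531/16678 × 100 = 45.2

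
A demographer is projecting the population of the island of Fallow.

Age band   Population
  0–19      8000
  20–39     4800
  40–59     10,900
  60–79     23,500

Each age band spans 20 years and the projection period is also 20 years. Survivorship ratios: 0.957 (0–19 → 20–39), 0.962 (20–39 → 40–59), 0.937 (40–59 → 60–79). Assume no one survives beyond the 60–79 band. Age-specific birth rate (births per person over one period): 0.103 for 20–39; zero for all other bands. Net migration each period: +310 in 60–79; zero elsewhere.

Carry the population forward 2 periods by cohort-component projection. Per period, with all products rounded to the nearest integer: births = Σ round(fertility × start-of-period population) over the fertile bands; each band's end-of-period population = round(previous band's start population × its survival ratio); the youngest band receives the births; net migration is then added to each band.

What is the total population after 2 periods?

13264

Period 1:
Births: 4800 × 0.103 = 494
20–39: 8000 × 0.957 = 7656
40–59: 4800 × 0.962 = 4618
60–79: 10900 × 0.937 = 10213
Net migration: 60–79 + 310 → 10523
Giving 494 / 7656 / 4618 / 10523.
Period 2:
Births: 7656 × 0.103 = 789
20–39: 494 × 0.957 = 473
40–59: 7656 × 0.962 = 7365
60–79: 4618 × 0.937 = 4327
Net migration: 60–79 + 310 → 4637
Giving 789 / 473 / 7365 / 4637.
Total after period 2: 789 + 473 + 7365 + 4637 = 13264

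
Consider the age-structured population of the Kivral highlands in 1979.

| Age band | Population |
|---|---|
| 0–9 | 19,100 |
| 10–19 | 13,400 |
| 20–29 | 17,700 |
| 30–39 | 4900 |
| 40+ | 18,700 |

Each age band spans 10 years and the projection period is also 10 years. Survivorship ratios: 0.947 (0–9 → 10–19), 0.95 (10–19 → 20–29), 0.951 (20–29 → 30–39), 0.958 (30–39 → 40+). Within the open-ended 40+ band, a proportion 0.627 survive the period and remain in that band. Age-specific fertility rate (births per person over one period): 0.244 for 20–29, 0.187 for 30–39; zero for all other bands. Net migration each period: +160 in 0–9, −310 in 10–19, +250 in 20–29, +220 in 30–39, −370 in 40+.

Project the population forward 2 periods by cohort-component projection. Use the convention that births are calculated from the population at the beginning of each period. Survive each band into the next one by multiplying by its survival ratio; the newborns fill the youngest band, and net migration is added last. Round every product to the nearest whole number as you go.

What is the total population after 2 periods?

67048

[period 1]
Births: 17700 * 0.244 = 4319, 4900 * 0.187 = 916 → 5235
10–19: 19100 * 0.947 = 18088
20–29: 13400 * 0.95 = 12730
30–39: 17700 * 0.951 = 16833
40+: 4900 * 0.958 + 18700 * 0.627 = 4694 + 11725 = 16419
Net migration: 0–9 + 160 → 5395; 10–19 − 310 → 17778; 20–29 + 250 → 12980; 30–39 + 220 → 17053; 40+ − 370 → 16049
→ [5395, 17778, 12980, 17053, 16049]
[period 2]
Births: 12980 * 0.244 = 3167, 17053 * 0.187 = 3189 → 6356
10–19: 5395 * 0.947 = 5109
20–29: 17778 * 0.95 = 16889
30–39: 12980 * 0.951 = 12344
40+: 17053 * 0.958 + 16049 * 0.627 = 16337 + 10063 = 26400
Net migration: 0–9 + 160 → 6516; 10–19 − 310 → 4799; 20–29 + 250 → 17139; 30–39 + 220 → 12564; 40+ − 370 → 26030
→ [6516, 4799, 17139, 12564, 26030]
Total after period 2: 6516 + 4799 + 17139 + 12564 + 26030 = 67048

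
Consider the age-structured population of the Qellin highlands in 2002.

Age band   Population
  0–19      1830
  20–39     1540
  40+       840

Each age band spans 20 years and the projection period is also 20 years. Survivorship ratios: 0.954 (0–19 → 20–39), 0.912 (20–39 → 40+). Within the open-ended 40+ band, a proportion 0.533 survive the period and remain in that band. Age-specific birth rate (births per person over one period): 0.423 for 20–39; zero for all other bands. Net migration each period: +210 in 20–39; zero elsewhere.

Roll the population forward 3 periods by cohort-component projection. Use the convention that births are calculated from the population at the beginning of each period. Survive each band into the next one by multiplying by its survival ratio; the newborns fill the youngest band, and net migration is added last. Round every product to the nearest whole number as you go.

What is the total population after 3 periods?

3586

Period 1.
Births: 1540 × 0.423 = 651
20–39: 1830 × 0.954 = 1746
40+: 1540 × 0.912 + 840 × 0.533 = 1404 + 448 = 1852
Net migration: 20–39 + 210 → 1956
Giving 651 / 1956 / 1852.
Period 2.
Births: 1956 × 0.423 = 827
20–39: 651 × 0.954 = 621
40+: 1956 × 0.912 + 1852 × 0.533 = 1784 + 987 = 2771
Net migration: 20–39 + 210 → 831
Giving 827 / 831 / 2771.
Period 3.
Births: 831 × 0.423 = 352
20–39: 827 × 0.954 = 789
40+: 831 × 0.912 + 2771 × 0.533 = 758 + 1477 = 2235
Net migration: 20–39 + 210 → 999
Giving 352 / 999 / 2235.
Total after period 3: 352 + 999 + 2235 = 3586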